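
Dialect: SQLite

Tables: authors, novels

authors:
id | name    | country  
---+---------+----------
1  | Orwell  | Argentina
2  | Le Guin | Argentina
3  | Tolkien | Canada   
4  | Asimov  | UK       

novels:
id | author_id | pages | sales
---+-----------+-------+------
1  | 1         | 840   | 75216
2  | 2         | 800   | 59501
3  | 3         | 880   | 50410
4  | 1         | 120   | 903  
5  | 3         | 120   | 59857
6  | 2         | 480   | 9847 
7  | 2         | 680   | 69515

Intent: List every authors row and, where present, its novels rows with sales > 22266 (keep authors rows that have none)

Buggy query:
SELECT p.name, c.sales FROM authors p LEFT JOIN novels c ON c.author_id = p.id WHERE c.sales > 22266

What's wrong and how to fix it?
Bug: Filtering c.sales in WHERE discards the NULL rows produced by LEFT JOIN, turning it into an inner join

Fix: Put 'c.sales > 22266' in the JOIN's ON clause instead of WHERE

Corrected query:
SELECT p.name, c.sales FROM authors p LEFT JOIN novels c ON c.author_id = p.id AND c.sales > 22266

Result:
name    | sales
--------+------
Orwell  | 75216
Le Guin | 59501
Le Guin | 69515
Tolkien | 50410
Tolkien | 59857
Asimov  | NULL 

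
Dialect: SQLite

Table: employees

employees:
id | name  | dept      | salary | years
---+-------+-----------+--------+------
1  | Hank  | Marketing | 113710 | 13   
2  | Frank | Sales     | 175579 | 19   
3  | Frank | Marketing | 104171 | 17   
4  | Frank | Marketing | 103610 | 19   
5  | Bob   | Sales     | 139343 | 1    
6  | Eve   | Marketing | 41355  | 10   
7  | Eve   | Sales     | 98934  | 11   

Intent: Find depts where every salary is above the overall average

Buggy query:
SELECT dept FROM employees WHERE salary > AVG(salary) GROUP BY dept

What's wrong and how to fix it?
Bug: AVG() is an aggregate; it can't sit directly in WHERE

Fix: Compute the overall average in a scalar subquery and compare each group's MIN against it in HAVING

Corrected query:
SELECT dept FROM employees GROUP BY dept HAVING MIN(salary) > (SELECT AVG(salary) FROM employees)

Result:
(no rows)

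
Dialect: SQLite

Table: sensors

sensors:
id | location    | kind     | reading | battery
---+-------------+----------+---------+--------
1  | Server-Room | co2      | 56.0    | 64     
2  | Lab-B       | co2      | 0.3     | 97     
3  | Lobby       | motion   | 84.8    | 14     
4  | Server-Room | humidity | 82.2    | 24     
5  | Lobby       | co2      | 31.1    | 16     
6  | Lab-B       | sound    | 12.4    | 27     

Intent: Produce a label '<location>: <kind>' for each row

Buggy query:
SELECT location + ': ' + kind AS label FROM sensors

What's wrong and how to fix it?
Bug: SQLite uses || for string concatenation; + coerces text to numbers (yielding 0)

Fix: Use the || operator for string concatenation

Corrected query:
SELECT location || ': ' || kind AS label FROM sensors

Result:
label                
---------------------
Server-Room: co2     
Lab-B: co2           
Lobby: motion        
Server-Room: humidity
Lobby: co2           
Lab-B: sound         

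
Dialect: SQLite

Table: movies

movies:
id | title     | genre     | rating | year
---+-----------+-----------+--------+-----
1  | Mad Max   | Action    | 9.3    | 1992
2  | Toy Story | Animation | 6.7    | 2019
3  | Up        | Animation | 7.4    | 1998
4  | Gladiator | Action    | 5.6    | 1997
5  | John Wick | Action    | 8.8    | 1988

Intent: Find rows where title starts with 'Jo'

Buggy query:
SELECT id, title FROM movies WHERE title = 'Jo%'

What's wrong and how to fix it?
Bug: '=' compares the literal string including the % character; pattern matching needs LIKE

Fix: Replace '=' with LIKE so 'Jo%' is treated as a pattern

Corrected query:
SELECT id, title FROM movies WHERE title LIKE 'Jo%'

Result:
id | title    
---+----------
5  | John Wick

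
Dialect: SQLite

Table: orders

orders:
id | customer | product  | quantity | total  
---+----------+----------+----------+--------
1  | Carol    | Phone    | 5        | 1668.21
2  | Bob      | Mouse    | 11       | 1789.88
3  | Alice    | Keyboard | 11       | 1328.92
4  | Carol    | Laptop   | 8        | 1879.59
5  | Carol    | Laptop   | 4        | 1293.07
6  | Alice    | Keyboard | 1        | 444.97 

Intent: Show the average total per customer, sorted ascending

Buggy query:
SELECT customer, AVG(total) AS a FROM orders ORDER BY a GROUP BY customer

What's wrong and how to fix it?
Bug: ORDER BY appears before GROUP BY; SQL clause order requires GROUP BY first

Fix: Reorder: SELECT … FROM … GROUP BY … ORDER BY …

Corrected query:
SELECT customer, AVG(total) AS a FROM orders GROUP BY customer ORDER BY a

Result:
customer | a          
---------+------------
Alice    | 886.945    
Carol    | 1613.623333
Bob      | 1789.88    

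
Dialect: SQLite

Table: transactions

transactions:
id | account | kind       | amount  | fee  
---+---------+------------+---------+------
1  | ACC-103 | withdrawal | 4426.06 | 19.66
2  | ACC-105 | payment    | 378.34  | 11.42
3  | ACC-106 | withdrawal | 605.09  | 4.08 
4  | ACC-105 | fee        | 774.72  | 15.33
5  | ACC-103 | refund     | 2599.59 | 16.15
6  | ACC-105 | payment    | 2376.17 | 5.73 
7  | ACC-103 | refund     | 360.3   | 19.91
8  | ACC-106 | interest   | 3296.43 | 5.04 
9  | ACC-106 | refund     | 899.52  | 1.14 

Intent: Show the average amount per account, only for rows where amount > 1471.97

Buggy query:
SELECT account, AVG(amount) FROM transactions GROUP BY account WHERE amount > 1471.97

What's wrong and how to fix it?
Bug: Row-level WHERE must come before GROUP BY in the clause order

Fix: Move the WHERE clause before GROUP BY

Corrected query:
SELECT account, AVG(amount) FROM transactions WHERE amount > 1471.97 GROUP BY account

Result:
account | AVG(amount)
--------+------------
ACC-103 | 3512.825   
ACC-105 | 2376.17    
ACC-106 | 3296.43    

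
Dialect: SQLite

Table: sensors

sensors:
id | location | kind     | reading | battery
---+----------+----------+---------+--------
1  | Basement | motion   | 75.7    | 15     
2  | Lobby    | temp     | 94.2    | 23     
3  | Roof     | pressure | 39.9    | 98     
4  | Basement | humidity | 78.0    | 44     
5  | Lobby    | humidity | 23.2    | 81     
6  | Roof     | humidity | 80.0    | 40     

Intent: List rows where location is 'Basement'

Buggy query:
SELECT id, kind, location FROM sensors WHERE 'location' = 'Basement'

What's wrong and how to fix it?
Bug: Single quotes denote string literals in SQL; the column name is being compared as a constant string

Fix: Reference the column as location without single quotes

Corrected query:
SELECT id, kind, location FROM sensors WHERE location = 'Basement'

Result:
id | kind     | location
---+----------+---------
1  | motion   | Basement
4  | humidity | Basement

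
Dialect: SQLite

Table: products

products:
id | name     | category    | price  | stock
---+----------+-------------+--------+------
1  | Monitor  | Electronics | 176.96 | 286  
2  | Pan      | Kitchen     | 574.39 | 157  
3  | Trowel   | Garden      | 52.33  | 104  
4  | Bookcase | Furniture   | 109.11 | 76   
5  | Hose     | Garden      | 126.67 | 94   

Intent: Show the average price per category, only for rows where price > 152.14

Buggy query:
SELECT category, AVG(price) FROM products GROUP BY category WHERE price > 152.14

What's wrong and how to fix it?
Bug: Row-level WHERE must come before GROUP BY in the clause order

Fix: Move the WHERE clause before GROUP BY

Corrected query:
SELECT category, AVG(price) FROM products WHERE price > 152.14 GROUP BY category

Result:
category    | AVG(price)
------------+-----------
Electronics | 176.96    
Kitchen     | 574.39    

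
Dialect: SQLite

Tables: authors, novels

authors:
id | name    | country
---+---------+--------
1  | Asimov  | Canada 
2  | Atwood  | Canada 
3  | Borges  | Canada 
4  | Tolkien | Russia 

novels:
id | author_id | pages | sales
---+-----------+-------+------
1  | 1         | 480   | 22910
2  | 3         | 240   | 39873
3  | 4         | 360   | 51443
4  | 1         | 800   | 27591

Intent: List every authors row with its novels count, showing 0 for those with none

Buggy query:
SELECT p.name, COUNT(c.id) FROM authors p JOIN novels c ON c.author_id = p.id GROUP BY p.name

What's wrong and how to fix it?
Bug: An inner join excludes parents with zero children

Fix: Use LEFT JOIN so parents without children still appear (COUNT(c.id) gives 0)

Corrected query:
SELECT p.name, COUNT(c.id) FROM authors p LEFT JOIN novels c ON c.author_id = p.id GROUP BY p.name

Result:
name    | COUNT(c.id)
--------+------------
Asimov  | 2          
Atwood  | 0          
Borges  | 1          
Tolkien | 1          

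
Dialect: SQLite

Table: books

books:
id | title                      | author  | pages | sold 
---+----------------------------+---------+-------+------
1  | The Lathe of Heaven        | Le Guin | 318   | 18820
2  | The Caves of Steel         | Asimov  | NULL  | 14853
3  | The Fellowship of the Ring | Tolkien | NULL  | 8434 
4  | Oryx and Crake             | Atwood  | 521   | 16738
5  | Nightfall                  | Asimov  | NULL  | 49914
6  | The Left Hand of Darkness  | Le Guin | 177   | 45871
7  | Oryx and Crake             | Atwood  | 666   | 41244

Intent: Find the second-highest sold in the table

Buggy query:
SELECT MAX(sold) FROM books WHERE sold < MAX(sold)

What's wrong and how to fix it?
Bug: MAX(sold) on the right of the comparison is an aggregate-in-WHERE error

Fix: Put the inner MAX in a scalar subquery

Corrected query:
SELECT MAX(sold) FROM books WHERE sold < (SELECT MAX(sold) FROM books)

Result:
MAX(sold)
---------
45871    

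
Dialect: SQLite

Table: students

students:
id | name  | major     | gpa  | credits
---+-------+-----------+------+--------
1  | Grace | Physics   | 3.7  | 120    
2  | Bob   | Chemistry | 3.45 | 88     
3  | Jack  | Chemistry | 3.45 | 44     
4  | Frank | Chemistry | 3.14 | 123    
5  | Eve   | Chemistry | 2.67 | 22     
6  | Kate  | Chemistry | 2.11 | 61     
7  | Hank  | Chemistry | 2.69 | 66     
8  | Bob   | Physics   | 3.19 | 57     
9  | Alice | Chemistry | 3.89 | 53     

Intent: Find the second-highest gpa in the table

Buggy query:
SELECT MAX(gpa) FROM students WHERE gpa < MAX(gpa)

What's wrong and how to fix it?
Bug: The inner MAX is an aggregate inside WHERE, which is not allowed

Fix: Compute the overall MAX in a subquery, then take MAX of rows below it

Corrected query:
SELECT MAX(gpa) FROM students WHERE gpa < (SELECT MAX(gpa) FROM students)

Result:
MAX(gpa)
--------
3.7     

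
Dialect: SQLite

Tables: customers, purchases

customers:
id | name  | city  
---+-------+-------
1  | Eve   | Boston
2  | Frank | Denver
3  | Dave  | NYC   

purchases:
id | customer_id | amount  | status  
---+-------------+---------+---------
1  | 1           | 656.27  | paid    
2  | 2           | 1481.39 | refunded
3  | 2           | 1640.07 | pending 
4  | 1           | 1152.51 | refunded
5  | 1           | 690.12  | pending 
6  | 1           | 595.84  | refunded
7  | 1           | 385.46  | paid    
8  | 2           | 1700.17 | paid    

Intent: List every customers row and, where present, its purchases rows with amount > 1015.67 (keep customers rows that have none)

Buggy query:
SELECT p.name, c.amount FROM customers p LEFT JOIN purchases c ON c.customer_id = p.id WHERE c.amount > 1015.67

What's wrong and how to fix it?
Bug: Filtering c.amount in WHERE discards the NULL rows produced by LEFT JOIN, turning it into an inner join

Fix: Move the right-table condition into the ON clause so unmatched parents are kept

Corrected query:
SELECT p.name, c.amount FROM customers p LEFT JOIN purchases c ON c.customer_id = p.id AND c.amount > 1015.67

Result:
name  | amount 
------+--------
Eve   | 1152.51
Frank | 1481.39
Frank | 1640.07
Frank | 1700.17
Dave  | NULL   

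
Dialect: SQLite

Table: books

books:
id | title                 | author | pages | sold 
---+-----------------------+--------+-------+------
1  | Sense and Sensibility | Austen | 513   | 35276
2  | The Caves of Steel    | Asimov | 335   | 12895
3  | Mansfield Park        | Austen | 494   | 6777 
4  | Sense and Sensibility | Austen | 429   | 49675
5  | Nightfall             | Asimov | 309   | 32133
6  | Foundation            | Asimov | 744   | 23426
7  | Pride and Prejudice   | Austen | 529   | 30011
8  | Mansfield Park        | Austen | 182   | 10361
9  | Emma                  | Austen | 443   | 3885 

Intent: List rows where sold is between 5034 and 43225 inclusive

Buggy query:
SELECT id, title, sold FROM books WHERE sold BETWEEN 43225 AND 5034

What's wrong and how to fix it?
Bug: BETWEEN expects the lower bound first; with 43225 AND 5034 the range is empty

Fix: Write BETWEEN 5034 AND 43225

Corrected query:
SELECT id, title, sold FROM books WHERE sold BETWEEN 5034 AND 43225

Result:
id | title                 | sold 
---+-----------------------+------
1  | Sense and Sensibility | 35276
2  | The Caves of Steel    | 12895
3  | Mansfield Park        | 6777 
5  | Nightfall             | 32133
6  | Foundation            | 23426
7  | Pride and Prejudice   | 30011
8  | Mansfield Park        | 10361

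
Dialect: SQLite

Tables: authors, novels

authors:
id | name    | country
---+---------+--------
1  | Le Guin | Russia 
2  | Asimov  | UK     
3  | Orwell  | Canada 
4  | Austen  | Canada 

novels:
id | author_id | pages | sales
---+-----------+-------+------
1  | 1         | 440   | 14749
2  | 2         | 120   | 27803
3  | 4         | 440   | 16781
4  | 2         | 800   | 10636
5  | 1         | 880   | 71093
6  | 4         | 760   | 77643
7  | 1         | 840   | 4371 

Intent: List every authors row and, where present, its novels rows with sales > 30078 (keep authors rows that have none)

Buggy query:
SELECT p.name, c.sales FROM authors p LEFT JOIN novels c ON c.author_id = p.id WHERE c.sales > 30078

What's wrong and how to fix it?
Bug: Filtering c.sales in WHERE discards the NULL rows produced by LEFT JOIN, turning it into an inner join

Fix: Put 'c.sales > 30078' in the JOIN's ON clause instead of WHERE

Corrected query:
SELECT p.name, c.sales FROM authors p LEFT JOIN novels c ON c.author_id = p.id AND c.sales > 30078

Result:
name    | sales
--------+------
Le Guin | 71093
Asimov  | NULL 
Orwell  | NULL 
Austen  | 77643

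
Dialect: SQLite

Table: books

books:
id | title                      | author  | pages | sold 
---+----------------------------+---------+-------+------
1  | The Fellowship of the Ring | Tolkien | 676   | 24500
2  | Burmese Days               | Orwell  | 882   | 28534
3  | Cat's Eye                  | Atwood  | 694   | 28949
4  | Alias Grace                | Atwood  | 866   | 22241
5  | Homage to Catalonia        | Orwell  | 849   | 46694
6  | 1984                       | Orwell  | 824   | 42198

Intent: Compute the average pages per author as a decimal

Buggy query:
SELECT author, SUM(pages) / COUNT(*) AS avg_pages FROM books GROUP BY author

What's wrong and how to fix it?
Bug: Both operands are integers, so '/' performs integer division and truncates

Fix: Cast one side to REAL so the division keeps the fractional part

Corrected query:
SELECT author, SUM(pages) * 1.0 / COUNT(*) AS avg_pages FROM books GROUP BY author

Result:
author  | avg_pages 
--------+-----------
Atwood  | 780       
Orwell  | 851.666667
Tolkien | 676       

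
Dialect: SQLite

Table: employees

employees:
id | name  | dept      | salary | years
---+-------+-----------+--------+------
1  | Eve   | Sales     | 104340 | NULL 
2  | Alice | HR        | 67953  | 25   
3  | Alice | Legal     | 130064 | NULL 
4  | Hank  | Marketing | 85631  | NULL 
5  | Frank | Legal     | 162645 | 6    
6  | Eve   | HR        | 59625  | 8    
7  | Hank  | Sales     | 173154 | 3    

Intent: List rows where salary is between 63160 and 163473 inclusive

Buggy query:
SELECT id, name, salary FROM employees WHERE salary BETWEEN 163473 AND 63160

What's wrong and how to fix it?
Bug: BETWEEN expects the lower bound first; with 163473 AND 63160 the range is empty

Fix: Swap the bounds so the smaller value comes first

Corrected query:
SELECT id, name, salary FROM employees WHERE salary BETWEEN 63160 AND 163473

Result:
id | name  | salary
---+-------+-------
1  | Eve   | 104340
2  | Alice | 67953 
3  | Alice | 130064
4  | Hank  | 85631 
5  | Frank | 162645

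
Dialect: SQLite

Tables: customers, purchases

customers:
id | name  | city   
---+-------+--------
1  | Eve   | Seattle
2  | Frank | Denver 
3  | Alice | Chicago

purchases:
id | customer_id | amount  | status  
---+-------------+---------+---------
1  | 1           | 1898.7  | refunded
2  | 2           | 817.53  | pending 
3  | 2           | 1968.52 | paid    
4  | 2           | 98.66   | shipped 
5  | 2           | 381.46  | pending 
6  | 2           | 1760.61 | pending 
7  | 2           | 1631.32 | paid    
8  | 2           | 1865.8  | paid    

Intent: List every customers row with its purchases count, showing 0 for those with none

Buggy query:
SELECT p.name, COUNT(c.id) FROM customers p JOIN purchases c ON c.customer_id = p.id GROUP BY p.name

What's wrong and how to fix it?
Bug: INNER JOIN drops customers rows that have no matching purchases rows

Fix: Use LEFT JOIN so parents without children still appear (COUNT(c.id) gives 0)

Corrected query:
SELECT p.name, COUNT(c.id) FROM customers p LEFT JOIN purchases c ON c.customer_id = p.id GROUP BY p.name

Result:
name  | COUNT(c.id)
------+------------
Alice | 0          
Eve   | 1          
Frank | 7          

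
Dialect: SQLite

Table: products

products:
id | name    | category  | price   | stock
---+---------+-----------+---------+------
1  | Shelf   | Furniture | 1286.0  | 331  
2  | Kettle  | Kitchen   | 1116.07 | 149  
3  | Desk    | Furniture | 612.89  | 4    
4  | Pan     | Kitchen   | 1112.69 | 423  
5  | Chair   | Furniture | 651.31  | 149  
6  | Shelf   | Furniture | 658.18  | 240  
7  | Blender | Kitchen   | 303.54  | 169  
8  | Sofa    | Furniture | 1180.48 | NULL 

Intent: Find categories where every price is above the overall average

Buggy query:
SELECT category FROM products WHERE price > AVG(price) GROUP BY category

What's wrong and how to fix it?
Bug: WHERE evaluates per row before aggregation, so AVG() is unavailable

Fix: Compute the overall average in a scalar subquery and compare each group's MIN against it in HAVING

Corrected query:
SELECT category FROM products GROUP BY category HAVING MIN(price) > (SELECT AVG(price) FROM products)

Result:
(no rows)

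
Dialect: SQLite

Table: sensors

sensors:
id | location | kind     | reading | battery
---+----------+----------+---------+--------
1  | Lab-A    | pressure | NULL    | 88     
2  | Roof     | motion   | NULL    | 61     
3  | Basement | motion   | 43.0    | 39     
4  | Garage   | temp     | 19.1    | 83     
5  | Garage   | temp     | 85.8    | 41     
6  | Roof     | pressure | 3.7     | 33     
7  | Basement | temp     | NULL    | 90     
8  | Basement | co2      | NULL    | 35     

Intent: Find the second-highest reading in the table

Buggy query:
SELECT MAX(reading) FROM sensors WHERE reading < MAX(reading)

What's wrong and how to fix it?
Bug: The inner MAX is an aggregate inside WHERE, which is not allowed

Fix: Put the inner MAX in a scalar subquery

Corrected query:
SELECT MAX(reading) FROM sensors WHERE reading < (SELECT MAX(reading) FROM sensors)

Result:
MAX(reading)
------------
43          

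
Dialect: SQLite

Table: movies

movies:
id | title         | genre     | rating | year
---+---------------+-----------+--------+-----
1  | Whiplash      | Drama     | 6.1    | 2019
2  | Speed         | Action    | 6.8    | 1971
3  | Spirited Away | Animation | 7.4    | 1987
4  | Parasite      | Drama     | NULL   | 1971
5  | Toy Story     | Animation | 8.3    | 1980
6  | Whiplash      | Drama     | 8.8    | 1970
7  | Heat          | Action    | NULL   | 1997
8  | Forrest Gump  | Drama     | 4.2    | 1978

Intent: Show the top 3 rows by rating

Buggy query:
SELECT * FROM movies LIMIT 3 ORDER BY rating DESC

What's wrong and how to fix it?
Bug: LIMIT must come after ORDER BY

Fix: Sort with ORDER BY, then apply LIMIT

Corrected query:
SELECT * FROM movies ORDER BY rating DESC LIMIT 3

Result:
id | title         | genre     | rating | year
---+---------------+-----------+--------+-----
6  | Whiplash      | Drama     | 8.8    | 1970
5  | Toy Story     | Animation | 8.3    | 1980
3  | Spirited Away | Animation | 7.4    | 1987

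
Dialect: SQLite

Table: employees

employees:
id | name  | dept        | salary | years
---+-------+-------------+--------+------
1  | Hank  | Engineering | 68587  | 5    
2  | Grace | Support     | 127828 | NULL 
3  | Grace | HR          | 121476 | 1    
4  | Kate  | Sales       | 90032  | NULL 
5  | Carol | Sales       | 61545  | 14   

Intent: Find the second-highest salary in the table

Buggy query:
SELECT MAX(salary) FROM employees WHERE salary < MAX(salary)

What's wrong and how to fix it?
Bug: The inner MAX is an aggregate inside WHERE, which is not allowed

Fix: Put the inner MAX in a scalar subquery

Corrected query:
SELECT MAX(salary) FROM employees WHERE salary < (SELECT MAX(salary) FROM employees)

Result:
MAX(salary)
-----------
121476     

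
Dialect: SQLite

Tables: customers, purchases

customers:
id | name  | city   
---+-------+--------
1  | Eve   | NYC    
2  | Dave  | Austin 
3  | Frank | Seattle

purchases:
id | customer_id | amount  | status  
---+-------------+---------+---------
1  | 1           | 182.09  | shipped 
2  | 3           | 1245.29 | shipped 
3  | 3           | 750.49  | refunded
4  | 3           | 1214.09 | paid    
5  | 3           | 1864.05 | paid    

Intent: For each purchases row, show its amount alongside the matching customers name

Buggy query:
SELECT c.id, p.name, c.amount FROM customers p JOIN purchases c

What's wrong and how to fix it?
Bug: Missing join condition: each purchases row is matched to all customers rows instead of just its own

Fix: Add ON c.customer_id = p.id to the JOIN

Corrected query:
SELECT c.id, p.name, c.amount FROM customers p JOIN purchases c ON c.customer_id = p.id

Result:
id | name  | amount 
---+-------+--------
1  | Eve   | 182.09 
2  | Frank | 1245.29
3  | Frank | 750.49 
4  | Frank | 1214.09
5  | Frank | 1864.05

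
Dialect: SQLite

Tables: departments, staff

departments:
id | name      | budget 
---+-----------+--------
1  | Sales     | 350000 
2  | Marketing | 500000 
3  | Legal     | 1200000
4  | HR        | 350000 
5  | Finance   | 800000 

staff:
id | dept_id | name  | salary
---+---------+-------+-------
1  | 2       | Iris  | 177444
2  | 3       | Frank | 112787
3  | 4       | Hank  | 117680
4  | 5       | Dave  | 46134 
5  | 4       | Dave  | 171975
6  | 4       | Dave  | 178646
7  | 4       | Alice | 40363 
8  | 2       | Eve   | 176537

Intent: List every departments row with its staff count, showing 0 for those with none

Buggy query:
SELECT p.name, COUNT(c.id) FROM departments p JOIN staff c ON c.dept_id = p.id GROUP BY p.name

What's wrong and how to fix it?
Bug: INNER JOIN drops departments rows that have no matching staff rows

Fix: Use LEFT JOIN so parents without children still appear (COUNT(c.id) gives 0)

Corrected query:
SELECT p.name, COUNT(c.id) FROM departments p LEFT JOIN staff c ON c.dept_id = p.id GROUP BY p.name

Result:
name      | COUNT(c.id)
----------+------------
Finance   | 1          
HR        | 4          
Legal     | 1          
Marketing | 2          
Sales     | 0          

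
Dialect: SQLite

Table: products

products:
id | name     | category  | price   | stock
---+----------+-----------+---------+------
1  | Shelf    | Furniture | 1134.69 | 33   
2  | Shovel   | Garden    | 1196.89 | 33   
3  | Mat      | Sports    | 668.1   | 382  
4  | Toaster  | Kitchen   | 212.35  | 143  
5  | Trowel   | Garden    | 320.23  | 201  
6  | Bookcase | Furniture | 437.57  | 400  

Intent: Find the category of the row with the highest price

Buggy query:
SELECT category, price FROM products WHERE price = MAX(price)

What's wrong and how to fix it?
Bug: WHERE is evaluated per row; an aggregate over the whole table isn't defined there

Fix: Wrap MAX in a scalar subquery so WHERE compares against a single value

Corrected query:
SELECT category, price FROM products WHERE price = (SELECT MAX(price) FROM products)

Result:
category | price  
---------+--------
Garden   | 1196.89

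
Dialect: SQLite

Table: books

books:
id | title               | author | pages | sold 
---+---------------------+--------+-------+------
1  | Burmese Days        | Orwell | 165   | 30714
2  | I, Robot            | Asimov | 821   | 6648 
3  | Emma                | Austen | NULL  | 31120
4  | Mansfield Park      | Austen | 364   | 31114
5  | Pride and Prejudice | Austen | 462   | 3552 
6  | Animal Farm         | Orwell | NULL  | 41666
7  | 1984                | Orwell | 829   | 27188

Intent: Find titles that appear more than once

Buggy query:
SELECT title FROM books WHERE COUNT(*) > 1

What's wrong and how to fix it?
Bug: WHERE can't reference COUNT(*); aggregates are computed after WHERE

Fix: GROUP BY title, then filter groups with HAVING COUNT(*) > 1

Corrected query:
SELECT title FROM books GROUP BY title HAVING COUNT(*) > 1

Result:
(no rows)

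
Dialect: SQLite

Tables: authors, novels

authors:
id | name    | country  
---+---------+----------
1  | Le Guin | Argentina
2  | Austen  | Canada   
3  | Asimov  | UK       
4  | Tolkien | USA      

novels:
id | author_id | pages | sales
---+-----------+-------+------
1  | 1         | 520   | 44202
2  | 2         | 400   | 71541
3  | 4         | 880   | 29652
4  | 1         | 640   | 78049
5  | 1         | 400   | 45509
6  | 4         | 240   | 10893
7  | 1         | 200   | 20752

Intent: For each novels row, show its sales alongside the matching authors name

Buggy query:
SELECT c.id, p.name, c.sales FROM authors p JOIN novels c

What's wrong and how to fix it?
Bug: JOIN with no ON clause produces a cartesian product; every novels row pairs with every authors row

Fix: Add ON c.author_id = p.id to the JOIN

Corrected query:
SELECT c.id, p.name, c.sales FROM authors p JOIN novels c ON c.author_id = p.id

Result:
id | name    | sales
---+---------+------
1  | Le Guin | 44202
2  | Austen  | 71541
3  | Tolkien | 29652
4  | Le Guin | 78049
5  | Le Guin | 45509
6  | Tolkien | 10893
7  | Le Guin | 20752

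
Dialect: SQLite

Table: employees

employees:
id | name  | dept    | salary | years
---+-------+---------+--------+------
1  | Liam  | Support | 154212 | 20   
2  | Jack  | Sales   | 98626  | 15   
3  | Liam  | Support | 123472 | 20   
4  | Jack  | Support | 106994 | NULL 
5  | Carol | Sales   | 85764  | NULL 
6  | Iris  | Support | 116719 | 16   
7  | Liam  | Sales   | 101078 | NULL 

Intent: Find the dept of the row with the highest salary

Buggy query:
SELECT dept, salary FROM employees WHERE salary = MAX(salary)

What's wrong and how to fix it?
Bug: MAX(salary) is an aggregate and cannot be used directly in WHERE

Fix: Wrap MAX in a scalar subquery so WHERE compares against a single value

Corrected query:
SELECT dept, salary FROM employees WHERE salary = (SELECT MAX(salary) FROM employees)

Result:
dept    | salary
--------+-------
Support | 154212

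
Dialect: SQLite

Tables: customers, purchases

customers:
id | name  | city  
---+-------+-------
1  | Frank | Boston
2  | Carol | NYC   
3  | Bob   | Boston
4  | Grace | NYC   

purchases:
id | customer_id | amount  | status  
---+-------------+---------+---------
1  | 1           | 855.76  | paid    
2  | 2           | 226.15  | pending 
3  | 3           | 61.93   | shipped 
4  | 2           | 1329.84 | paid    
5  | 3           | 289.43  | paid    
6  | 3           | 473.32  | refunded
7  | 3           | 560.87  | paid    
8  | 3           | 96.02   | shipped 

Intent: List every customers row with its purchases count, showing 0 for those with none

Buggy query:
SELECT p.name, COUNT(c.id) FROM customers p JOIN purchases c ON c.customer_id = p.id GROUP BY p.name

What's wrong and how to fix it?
Bug: An inner join excludes parents with zero children

Fix: Switch to LEFT JOIN to retain unmatched parent rows

Corrected query:
SELECT p.name, COUNT(c.id) FROM customers p LEFT JOIN purchases c ON c.customer_id = p.id GROUP BY p.name

Result:
name  | COUNT(c.id)
------+------------
Bob   | 5          
Carol | 2          
Frank | 1          
Grace | 0          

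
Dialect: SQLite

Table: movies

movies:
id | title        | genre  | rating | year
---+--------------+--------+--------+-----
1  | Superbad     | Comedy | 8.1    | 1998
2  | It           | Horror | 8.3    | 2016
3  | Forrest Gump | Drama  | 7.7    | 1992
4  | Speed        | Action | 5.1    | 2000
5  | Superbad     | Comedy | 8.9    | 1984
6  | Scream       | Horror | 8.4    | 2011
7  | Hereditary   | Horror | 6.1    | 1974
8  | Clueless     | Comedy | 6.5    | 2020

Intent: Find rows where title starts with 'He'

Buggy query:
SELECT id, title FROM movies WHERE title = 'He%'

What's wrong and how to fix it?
Bug: Wildcards only work with LIKE; '=' treats '%' as a literal character

Fix: Replace '=' with LIKE so 'He%' is treated as a pattern

Corrected query:
SELECT id, title FROM movies WHERE title LIKE 'He%'

Result:
id | title     
---+-----------
7  | Hereditary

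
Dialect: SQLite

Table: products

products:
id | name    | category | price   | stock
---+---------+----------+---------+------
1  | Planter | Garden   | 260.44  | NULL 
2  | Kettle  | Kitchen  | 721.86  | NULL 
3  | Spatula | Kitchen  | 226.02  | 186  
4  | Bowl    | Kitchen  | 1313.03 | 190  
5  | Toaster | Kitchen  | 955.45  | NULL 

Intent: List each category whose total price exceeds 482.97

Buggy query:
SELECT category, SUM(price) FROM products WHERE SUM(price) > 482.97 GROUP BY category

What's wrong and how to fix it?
Bug: SUM(price) is an aggregate, but WHERE filters rows before aggregation

Fix: Use HAVING (which filters groups after aggregation) instead of WHERE

Corrected query:
SELECT category, SUM(price) FROM products GROUP BY category HAVING SUM(price) > 482.97

Result:
category | SUM(price)
---------+-----------
Kitchen  | 3216.36   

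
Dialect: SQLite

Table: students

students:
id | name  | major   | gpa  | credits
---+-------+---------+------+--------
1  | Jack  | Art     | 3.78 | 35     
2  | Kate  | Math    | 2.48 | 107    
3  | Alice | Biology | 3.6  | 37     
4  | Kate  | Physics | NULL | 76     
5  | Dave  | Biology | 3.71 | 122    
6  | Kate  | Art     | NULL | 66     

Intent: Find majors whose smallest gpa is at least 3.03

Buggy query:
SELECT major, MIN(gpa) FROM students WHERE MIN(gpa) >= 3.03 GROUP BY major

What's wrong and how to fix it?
Bug: MIN() in WHERE is a misuse of aggregate

Fix: Use HAVING for the per-group MIN condition

Corrected query:
SELECT major, MIN(gpa) FROM students GROUP BY major HAVING MIN(gpa) >= 3.03

Result:
major   | MIN(gpa)
--------+---------
Art     | 3.78    
Biology | 3.6     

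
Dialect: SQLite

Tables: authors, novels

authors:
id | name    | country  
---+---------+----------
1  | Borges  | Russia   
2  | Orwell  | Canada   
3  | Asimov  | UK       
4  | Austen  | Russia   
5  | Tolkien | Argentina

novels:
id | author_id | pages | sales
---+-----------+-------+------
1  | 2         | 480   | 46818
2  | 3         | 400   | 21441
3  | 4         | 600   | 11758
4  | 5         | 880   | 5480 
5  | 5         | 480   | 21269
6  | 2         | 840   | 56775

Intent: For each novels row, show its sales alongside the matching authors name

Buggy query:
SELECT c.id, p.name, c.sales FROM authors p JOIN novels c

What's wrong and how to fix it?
Bug: Missing join condition: each novels row is matched to all authors rows instead of just its own

Fix: Specify the join condition linking the foreign key to the parent id

Corrected query:
SELECT c.id, p.name, c.sales FROM authors p JOIN novels c ON c.author_id = p.id

Result:
id | name    | sales
---+---------+------
1  | Orwell  | 46818
2  | Asimov  | 21441
3  | Austen  | 11758
4  | Tolkien | 5480 
5  | Tolkien | 21269
6  | Orwell  | 56775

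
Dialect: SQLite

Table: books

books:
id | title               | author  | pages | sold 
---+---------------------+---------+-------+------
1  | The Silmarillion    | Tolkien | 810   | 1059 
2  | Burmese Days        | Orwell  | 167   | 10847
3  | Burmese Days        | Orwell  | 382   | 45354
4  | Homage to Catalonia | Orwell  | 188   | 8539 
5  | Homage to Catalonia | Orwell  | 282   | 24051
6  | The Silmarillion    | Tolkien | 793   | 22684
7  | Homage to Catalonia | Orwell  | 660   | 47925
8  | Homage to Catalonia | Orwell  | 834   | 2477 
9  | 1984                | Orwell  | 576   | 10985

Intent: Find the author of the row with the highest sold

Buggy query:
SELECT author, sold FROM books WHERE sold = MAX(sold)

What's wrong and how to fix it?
Bug: WHERE is evaluated per row; an aggregate over the whole table isn't defined there

Fix: Wrap MAX in a scalar subquery so WHERE compares against a single value

Corrected query:
SELECT author, sold FROM books WHERE sold = (SELECT MAX(sold) FROM books)

Result:
author | sold 
-------+------
Orwell | 47925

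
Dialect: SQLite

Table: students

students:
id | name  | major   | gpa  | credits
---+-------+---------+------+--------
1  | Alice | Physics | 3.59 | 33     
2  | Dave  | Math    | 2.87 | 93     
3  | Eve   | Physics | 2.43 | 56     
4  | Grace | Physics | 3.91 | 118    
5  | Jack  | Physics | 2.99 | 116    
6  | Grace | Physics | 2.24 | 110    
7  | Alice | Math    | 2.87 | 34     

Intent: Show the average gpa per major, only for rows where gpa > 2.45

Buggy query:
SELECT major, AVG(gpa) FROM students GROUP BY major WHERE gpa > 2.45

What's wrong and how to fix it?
Bug: Row-level WHERE must come before GROUP BY in the clause order

Fix: Place WHERE between FROM and GROUP BY

Corrected query:
SELECT major, AVG(gpa) FROM students WHERE gpa > 2.45 GROUP BY major

Result:
major   | AVG(gpa)
--------+---------
Math    | 2.87    
Physics | 3.496667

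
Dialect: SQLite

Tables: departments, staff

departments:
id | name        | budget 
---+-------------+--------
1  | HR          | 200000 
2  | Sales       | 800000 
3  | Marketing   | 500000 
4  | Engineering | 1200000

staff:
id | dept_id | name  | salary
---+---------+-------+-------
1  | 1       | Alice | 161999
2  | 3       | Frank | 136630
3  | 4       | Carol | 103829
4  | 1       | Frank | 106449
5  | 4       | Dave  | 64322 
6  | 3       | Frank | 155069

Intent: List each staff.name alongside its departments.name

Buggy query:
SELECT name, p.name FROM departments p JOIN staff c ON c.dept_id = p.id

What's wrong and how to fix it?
Bug: 'name' exists in both joined tables, so the database can't tell which one is meant

Fix: Qualify the column with its table alias (c.name)

Corrected query:
SELECT c.name, p.name FROM departments p JOIN staff c ON c.dept_id = p.id

Result:
name  | name       
------+------------
Alice | HR         
Frank | Marketing  
Carol | Engineering
Frank | HR         
Dave  | Engineering
Frank | Marketing  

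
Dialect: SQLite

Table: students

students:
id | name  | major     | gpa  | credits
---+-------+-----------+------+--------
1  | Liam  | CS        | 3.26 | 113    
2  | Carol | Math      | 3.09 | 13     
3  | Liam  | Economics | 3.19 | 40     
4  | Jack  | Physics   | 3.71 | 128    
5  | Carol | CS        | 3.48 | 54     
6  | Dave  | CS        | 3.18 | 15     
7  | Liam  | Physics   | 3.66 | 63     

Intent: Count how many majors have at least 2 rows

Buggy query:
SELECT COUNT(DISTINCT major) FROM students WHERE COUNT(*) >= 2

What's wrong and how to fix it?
Bug: WHERE filters individual rows, not groups, so a group-level COUNT is invalid there

Fix: Group first with HAVING COUNT(*) >= 2, then COUNT the resulting groups

Corrected query:
SELECT COUNT(*) FROM (SELECT major FROM students GROUP BY major HAVING COUNT(*) >= 2)

Result:
COUNT(*)
--------
2       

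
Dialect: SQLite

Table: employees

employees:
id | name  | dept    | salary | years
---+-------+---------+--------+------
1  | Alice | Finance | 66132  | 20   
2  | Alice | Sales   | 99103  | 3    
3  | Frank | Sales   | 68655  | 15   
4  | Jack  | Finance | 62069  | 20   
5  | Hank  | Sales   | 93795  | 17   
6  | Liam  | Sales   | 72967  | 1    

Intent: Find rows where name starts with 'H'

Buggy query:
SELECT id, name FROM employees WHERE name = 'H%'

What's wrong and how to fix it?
Bug: '=' compares the literal string including the % character; pattern matching needs LIKE

Fix: Replace '=' with LIKE so 'H%' is treated as a pattern

Corrected query:
SELECT id, name FROM employees WHERE name LIKE 'H%'

Result:
id | name
---+-----
5  | Hank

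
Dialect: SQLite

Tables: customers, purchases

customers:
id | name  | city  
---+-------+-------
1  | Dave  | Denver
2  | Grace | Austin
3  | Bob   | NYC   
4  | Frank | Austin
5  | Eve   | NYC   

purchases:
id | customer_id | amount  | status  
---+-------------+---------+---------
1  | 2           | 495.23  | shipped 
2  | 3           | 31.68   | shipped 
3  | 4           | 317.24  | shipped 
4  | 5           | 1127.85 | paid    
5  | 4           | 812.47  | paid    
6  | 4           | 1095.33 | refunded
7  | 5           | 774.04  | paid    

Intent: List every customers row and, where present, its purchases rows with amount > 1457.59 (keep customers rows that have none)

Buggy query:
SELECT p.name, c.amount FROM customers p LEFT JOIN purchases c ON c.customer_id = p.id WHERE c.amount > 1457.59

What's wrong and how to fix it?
Bug: Filtering c.amount in WHERE discards the NULL rows produced by LEFT JOIN, turning it into an inner join

Fix: Put 'c.amount > 1457.59' in the JOIN's ON clause instead of WHERE

Corrected query:
SELECT p.name, c.amount FROM customers p LEFT JOIN purchases c ON c.customer_id = p.id AND c.amount > 1457.59

Result:
name  | amount
------+-------
Dave  | NULL  
Grace | NULL  
Bob   | NULL  
Frank | NULL  
Eve   | NULL  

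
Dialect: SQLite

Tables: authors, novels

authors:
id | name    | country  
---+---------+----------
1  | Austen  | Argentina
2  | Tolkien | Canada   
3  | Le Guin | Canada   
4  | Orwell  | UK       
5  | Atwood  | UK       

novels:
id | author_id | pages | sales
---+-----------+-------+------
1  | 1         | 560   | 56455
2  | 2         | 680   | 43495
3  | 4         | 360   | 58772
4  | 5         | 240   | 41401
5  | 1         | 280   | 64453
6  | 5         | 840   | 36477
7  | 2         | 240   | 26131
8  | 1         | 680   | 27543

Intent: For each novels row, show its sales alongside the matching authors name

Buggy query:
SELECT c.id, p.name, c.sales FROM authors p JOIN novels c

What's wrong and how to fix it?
Bug: Missing join condition: each novels row is matched to all authors rows instead of just its own

Fix: Specify the join condition linking the foreign key to the parent id

Corrected query:
SELECT c.id, p.name, c.sales FROM authors p JOIN novels c ON c.author_id = p.id

Result:
id | name    | sales
---+---------+------
1  | Austen  | 56455
2  | Tolkien | 43495
3  | Orwell  | 58772
4  | Atwood  | 41401
5  | Austen  | 64453
6  | Atwood  | 36477
7  | Tolkien | 26131
8  | Austen  | 27543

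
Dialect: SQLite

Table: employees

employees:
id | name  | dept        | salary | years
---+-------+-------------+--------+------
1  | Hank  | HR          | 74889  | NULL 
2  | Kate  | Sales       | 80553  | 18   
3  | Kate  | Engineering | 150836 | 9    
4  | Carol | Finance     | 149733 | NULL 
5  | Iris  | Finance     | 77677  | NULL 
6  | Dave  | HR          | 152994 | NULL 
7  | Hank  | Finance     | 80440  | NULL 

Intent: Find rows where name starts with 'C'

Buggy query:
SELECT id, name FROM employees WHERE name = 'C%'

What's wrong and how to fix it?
Bug: '=' compares the literal string including the % character; pattern matching needs LIKE

Fix: Use LIKE for wildcard pattern matching

Corrected query:
SELECT id, name FROM employees WHERE name LIKE 'C%'

Result:
id | name 
---+------
4  | Carol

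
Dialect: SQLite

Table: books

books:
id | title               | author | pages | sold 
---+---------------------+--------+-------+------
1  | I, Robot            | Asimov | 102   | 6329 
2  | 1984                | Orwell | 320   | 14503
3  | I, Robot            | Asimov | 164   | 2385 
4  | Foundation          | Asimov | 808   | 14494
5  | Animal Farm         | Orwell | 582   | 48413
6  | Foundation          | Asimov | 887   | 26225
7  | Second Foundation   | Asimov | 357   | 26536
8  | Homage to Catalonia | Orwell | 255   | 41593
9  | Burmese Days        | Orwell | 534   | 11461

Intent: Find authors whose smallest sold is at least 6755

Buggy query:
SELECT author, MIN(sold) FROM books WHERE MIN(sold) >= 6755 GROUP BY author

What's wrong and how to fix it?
Bug: MIN() in WHERE is a misuse of aggregate

Fix: Use HAVING for the per-group MIN condition

Corrected query:
SELECT author, MIN(sold) FROM books GROUP BY author HAVING MIN(sold) >= 6755

Result:
author | MIN(sold)
-------+----------
Orwell | 11461    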